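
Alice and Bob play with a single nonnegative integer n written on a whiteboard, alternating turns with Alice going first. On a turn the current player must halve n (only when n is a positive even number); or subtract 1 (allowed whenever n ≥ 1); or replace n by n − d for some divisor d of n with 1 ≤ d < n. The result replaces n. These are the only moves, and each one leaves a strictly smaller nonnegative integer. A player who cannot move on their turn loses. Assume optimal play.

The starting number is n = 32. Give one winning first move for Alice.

Move to 31.

Use the standard recursion: the mover loses at a terminal position; elsewhere, the mover wins exactly when some move hands the opponent an L position.
n=0: no move → L
n=1: can move to 0, which is L ⇒ W
n=2: the only move is to 1(W), a W ⇒ L
n=3: can move to 2, which is L ⇒ W
n=4: can move to 2, which is L ⇒ W
n=5: the only move is to 4(W), a W ⇒ L
n=6: can move to 5, which is L ⇒ W
n=7: the only move is to 6(W), a W ⇒ L
n=8: can move to 7, which is L ⇒ W
n=9: moves to 6(W), 8(W); every one is W ⇒ L
n=10: can move to 5, which is L ⇒ W
n=11: the only move is to 10(W), a W ⇒ L
n=12: can move to 9, which is L ⇒ W
n=13: the only move is to 12(W), a W ⇒ L
n=14: can move to 7, which is L ⇒ W
n=15: moves to 10(W), 12(W), 14(W); every one is W ⇒ L
n=16: can move to 15, which is L ⇒ W
n=17: the only move is to 16(W), a W ⇒ L
n=18: can move to 9, which is L ⇒ W
n=19: the only move is to 18(W), a W ⇒ L
n=20: can move to 15, which is L ⇒ W
n=21: moves to 14(W), 18(W), 20(W); every one is W ⇒ L
n=22: can move to 11, which is L ⇒ W
n=23: the only move is to 22(W), a W ⇒ L
n=24: can move to 21, which is L ⇒ W
n=25: moves to 20(W), 24(W); every one is W ⇒ L
n=26: can move to 13, which is L ⇒ W
n=27: moves to 18(W), 24(W), 26(W); every one is W ⇒ L
n=28: can move to 21, which is L ⇒ W
n=29: the only move is to 28(W), a W ⇒ L
n=30: can move to 15, which is L ⇒ W
n=31: the only move is to 30(W), a W ⇒ L
n=32: can move to 31, which is L ⇒ W
From 32, the L positions reachable in one move are: 31.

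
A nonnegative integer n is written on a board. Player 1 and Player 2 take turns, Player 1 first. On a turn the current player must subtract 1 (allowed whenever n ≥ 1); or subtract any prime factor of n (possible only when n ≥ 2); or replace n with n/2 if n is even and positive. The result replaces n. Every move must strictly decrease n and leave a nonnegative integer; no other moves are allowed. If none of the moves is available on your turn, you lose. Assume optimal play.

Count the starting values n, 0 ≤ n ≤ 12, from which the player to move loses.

Work bottom-up. With no move the player to move loses. Otherwise the position is W if at least one move leads to an L position for the opponent, and L if every move leads to a W.
n=0: no move → L
n=1: →0(L), so W
n=2: →0(L), so W
n=3: →0(L), so W
n=4: →2(W), 3(W) — all W, so L
n=5: →0(L), so W
n=6: →4(L), so W
n=7: →0(L), so W
n=8: →4(L), so W
n=9: →6(W), 8(W) — all W, so L
n=10: →9(L), so W
n=11: →0(L), so W
n=12: →9(L), so W
L entries with 0 ≤ n ≤ 12: n = 0, 4, 9; that makes 3.

3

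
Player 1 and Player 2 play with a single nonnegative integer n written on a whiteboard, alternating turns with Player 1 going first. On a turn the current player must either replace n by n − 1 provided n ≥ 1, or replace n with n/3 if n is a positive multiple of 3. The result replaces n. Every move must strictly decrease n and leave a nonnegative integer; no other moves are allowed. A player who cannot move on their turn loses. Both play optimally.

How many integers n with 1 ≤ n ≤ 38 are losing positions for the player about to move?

Compute win/loss labels from the base case upward. A position with no move is L. Any other position is W if it can reach an L in one move, else L.
n=0: no move → L
n=1: W (go to 0, an L position)
n=2: L (sole option 1(W) is W)
n=3: W (go to 2, an L position)
n=4: L (sole option 3(W) is W)
n=5: W (go to 4, an L position)
n=6: W (go to 2, an L position)
n=7: L (sole option 6(W) is W)
n=8: W (go to 7, an L position)
n=9: L (options 3(W), 8(W) are all W)
n=10: W (go to 9, an L position)
n=11: L (sole option 10(W) is W)
n=12: W (go to 4, an L position)
n=13: L (sole option 12(W) is W)
n=14: W (go to 13, an L position)
n=15: L (options 5(W), 14(W) are all W)
n=16: W (go to 15, an L position)
n=17: L (sole option 16(W) is W)
n=18: W (go to 17, an L position)
n=19: L (sole option 18(W) is W)
n=20: W (go to 19, an L position)
n=21: W (go to 7, an L position)
n=22: L (sole option 21(W) is W)
n=23: W (go to 22, an L position)
n=24: L (options 8(W), 23(W) are all W)
n=25: W (go to 24, an L position)
n=26: L (sole option 25(W) is W)
n=27: W (go to 9, an L position)
n=28: L (sole option 27(W) is W)
n=29: W (go to 28, an L position)
n=30: L (options 10(W), 29(W) are all W)
n=31: W (go to 30, an L position)
n=32: L (sole option 31(W) is W)
n=33: W (go to 11, an L position)
n=34: L (sole option 33(W) is W)
n=35: W (go to 34, an L position)
n=36: L (options 12(W), 35(W) are all W)
n=37: W (go to 36, an L position)
n=38: L (sole option 37(W) is W)
L entries with 1 ≤ n ≤ 38 (n=0 is outside the asked range and is not counted): n = 2, 4, 7, 9, 11, 13, 15, 17, 19, 22, 24, 26, 28, 30, 32, 34, 36, 38; that makes 18.

18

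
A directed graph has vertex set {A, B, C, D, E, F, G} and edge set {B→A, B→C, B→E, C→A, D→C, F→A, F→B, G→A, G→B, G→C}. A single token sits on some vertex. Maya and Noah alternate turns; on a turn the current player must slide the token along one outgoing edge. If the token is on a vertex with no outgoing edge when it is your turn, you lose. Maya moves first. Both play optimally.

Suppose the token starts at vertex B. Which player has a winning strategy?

Maya wins.

Build the W/L table. Terminal = L. A non-terminal position is W if it has a move to some L; otherwise it is L.
Every edge goes from a vertex to one that appears earlier in the order E, A, C, B, D, F, G, so processing vertices in that order labels each vertex after all of its successors.
E: no outgoing edge → L
A: no outgoing edge → L
C: reaches L-position A → W
B: reaches L-position A → W
D: only reaches C(W), which is W → L
F: reaches L-position A → W
G: reaches L-position A → W
From B Maya can move to A, reaching an L position.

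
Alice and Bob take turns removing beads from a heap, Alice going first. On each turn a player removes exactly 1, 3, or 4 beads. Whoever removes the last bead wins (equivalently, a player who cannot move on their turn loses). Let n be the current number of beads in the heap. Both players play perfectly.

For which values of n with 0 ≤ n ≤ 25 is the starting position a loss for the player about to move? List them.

Label each position W (a win for the player to move) or L (a loss). A position with no legal move is L; any other position is W exactly when some move reaches an L, and L when every move reaches a W.
n=0: no move → L
n=1: →0(L), so W
n=2: →1(W) only, which is W, so L
n=3: →2(L), so W
n=4: →0(L), so W
n=5: →2(L), so W
n=6: →2(L), so W
n=7: →6(W), 4(W), 3(W) — all W, so L
n=8: →7(L), so W
n=9: →8(W), 6(W), 5(W) — all W, so L
n=10: →9(L), so W
n=11: →7(L), so W
n=12: →9(L), so W
n=13: →9(L), so W
n=14: →13(W), 11(W), 10(W) — all W, so L
n=15: →14(L), so W
n=16: →15(W), 13(W), 12(W) — all W, so L
n=17: →16(L), so W
n=18: →14(L), so W
n=19: →16(L), so W
n=20: →16(L), so W
n=21: →20(W), 18(W), 17(W) — all W, so L
n=22: →21(L), so W
n=23: →22(W), 20(W), 19(W) — all W, so L
n=24: →23(L), so W
n=25: →21(L), so W
The losing starting values of n are exactly the entries labelled L in this table (8 of them).

0, 2, 7, 9, 14, 16, 21, 23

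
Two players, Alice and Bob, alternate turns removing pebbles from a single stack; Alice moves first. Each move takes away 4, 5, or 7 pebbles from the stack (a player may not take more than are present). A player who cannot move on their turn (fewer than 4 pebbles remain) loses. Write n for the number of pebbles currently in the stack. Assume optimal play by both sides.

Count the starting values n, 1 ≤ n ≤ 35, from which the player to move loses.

Positions with no move are L. A position that does have a move is losing for the player to move precisely when every available move leads to a winning position for the opponent. Fill in the labels:
n=0: no move → L
n=1: no move → L
n=2: no move → L
n=3: no move → L
n=4: →0(L), so W
n=5: →1(L), so W
n=6: →2(L), so W
n=7: →3(L), so W
n=8: →3(L), so W
n=9: →2(L), so W
n=10: →3(L), so W
n=11: →7(W), 6(W), 4(W) — all W, so L
n=12: →8(W), 7(W), 5(W) — all W, so L
n=13: →9(W), 8(W), 6(W) — all W, so L
n=14: →10(W), 9(W), 7(W) — all W, so L
n=15: →11(L), so W
n=16: →12(L), so W
n=17: →13(L), so W
n=18: →14(L), so W
n=19: →14(L), so W
n=20: →13(L), so W
n=21: →14(L), so W
n=22: →18(W), 17(W), 15(W) — all W, so L
n=23: →19(W), 18(W), 16(W) — all W, so L
n=24: →20(W), 19(W), 17(W) — all W, so L
n=25: →21(W), 20(W), 18(W) — all W, so L
n=26: →22(L), so W
n=27: →23(L), so W
n=28: →24(L), so W
n=29: →25(L), so W
n=30: →25(L), so W
n=31: →24(L), so W
n=32: →25(L), so W
n=33: →29(W), 28(W), 26(W) — all W, so L
n=34: →30(W), 29(W), 27(W) — all W, so L
n=35: →31(W), 30(W), 28(W) — all W, so L
L entries with 1 ≤ n ≤ 35 (n=0 is outside the asked range and is not counted): n = 1, 2, 3, 11, 12, 13, 14, 22, 23, 24, 25, 33, 34, 35; that makes 14.

14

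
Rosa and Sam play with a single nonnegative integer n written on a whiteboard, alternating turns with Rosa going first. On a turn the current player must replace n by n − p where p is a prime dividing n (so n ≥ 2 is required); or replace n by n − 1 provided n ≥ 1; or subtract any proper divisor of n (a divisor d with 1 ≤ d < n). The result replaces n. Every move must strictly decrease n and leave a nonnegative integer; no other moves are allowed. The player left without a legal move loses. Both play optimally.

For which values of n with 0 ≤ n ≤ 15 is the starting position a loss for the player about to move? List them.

Work bottom-up. With no move the player to move loses. Otherwise the position is W if at least one move leads to an L position for the opponent, and L if every move leads to a W.
n=0: no move → L
n=1: W (go to 0, an L position)
n=2: W (go to 0, an L position)
n=3: W (go to 0, an L position)
n=4: L (options 2(W), 3(W) are all W)
n=5: W (go to 0, an L position)
n=6: W (go to 4, an L position)
n=7: W (go to 0, an L position)
n=8: W (go to 4, an L position)
n=9: L (options 6(W), 8(W) are all W)
n=10: W (go to 9, an L position)
n=11: W (go to 0, an L position)
n=12: W (go to 9, an L position)
n=13: W (go to 0, an L position)
n=14: L (options 7(W), 12(W), 13(W) are all W)
n=15: W (go to 14, an L position)
Reading off the rows marked L gives the requested list; there are 4 such values of n.

0, 4, 9, 14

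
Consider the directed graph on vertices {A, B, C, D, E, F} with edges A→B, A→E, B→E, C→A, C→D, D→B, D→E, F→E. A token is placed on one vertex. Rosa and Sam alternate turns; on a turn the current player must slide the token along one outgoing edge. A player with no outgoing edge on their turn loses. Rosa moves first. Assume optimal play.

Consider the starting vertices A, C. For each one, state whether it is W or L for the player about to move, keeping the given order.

A: W, C: L

Use the standard recursion: the mover loses at a terminal position; elsewhere, the mover wins exactly when some move hands the opponent an L position.
Every edge goes from a vertex to one that appears earlier in the order E, F, B, D, A, C, so processing vertices in that order labels each vertex after all of its successors.
E: no outgoing edge → L
F: →E(L), so W
B: →E(L), so W
D: →E(L), so W
A: →E(L), so W
C: →A(W), D(W) — all W, so L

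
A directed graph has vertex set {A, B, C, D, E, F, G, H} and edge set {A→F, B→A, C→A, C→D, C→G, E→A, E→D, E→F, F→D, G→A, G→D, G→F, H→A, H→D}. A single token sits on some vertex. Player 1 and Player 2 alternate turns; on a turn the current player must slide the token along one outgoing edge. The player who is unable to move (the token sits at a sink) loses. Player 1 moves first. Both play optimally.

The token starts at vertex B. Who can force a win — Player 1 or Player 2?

Player 1 wins.

Work bottom-up. With no move the player to move loses. Otherwise the position is W if at least one move leads to an L position for the opponent, and L if every move leads to a W.
Every edge goes from a vertex to one that appears earlier in the order D, F, A, E, G, B, C, H, so processing vertices in that order labels each vertex after all of its successors.
D: no outgoing edge → L
F: →D(L), so W
A: →F(W) only, which is W, so L
E: →A(L), so W
G: →A(L), so W
B: →A(L), so W
C: →A(L), so W
H: →A(L), so W
The starting position B is W: Player 1 should move to A, handing over an L position.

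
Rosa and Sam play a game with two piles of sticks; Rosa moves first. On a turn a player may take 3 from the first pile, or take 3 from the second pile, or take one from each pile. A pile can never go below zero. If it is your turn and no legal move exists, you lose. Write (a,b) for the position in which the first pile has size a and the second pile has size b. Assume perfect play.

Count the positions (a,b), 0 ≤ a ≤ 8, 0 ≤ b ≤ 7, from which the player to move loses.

Work bottom-up. With no move the player to move loses. Otherwise the position is W if at least one move leads to an L position for the opponent, and L if every move leads to a W.
Every move lowers a or b (never raises either), so fill the grid row by row in increasing a, and left to right within a row: each cell's successors are then already labelled.
      b=0  b=1  b=2  b=3  b=4  b=5  b=6  b=7
a=0:    L    L    L    W    W    W    L    L
a=1:    L    W    W    W    L    L    L    W
a=2:    L    W    L    W    L    W    W    W
a=3:    W    W    W    W    L    W    W    W
a=4:    W    L    L    L    W    W    W    L
a=5:    W    L    W    W    W    L    L    L
a=6:    L    L    W    W    W    L    W    W
a=7:    L    W    W    W    L    L    W    W
a=8:    L    W    L    W    L    W    W    W
Cells with no legal move (terminal, hence L): (0,0), (0,1), (0,2), (1,0), (2,0).
The remaining L cells, each justified by listing all of its moves:
(0,6): →(0,3)(W) only, which is W, so L
(0,7): →(0,4)(W) only, which is W, so L
(1,4): →(1,1)(W), (0,3)(W) — all W, so L
(1,5): →(1,2)(W), (0,4)(W) — all W, so L
(1,6): →(1,3)(W), (0,5)(W) — all W, so L
(2,2): →(1,1)(W) only, which is W, so L
(2,4): →(2,1)(W), (1,3)(W) — all W, so L
(3,4): →(0,4)(W), (3,1)(W), (2,3)(W) — all W, so L
(4,1): →(1,1)(W), (3,0)(W) — all W, so L
(4,2): →(1,2)(W), (3,1)(W) — all W, so L
(4,3): →(1,3)(W), (4,0)(W), (3,2)(W) — all W, so L
(4,7): →(1,7)(W), (4,4)(W), (3,6)(W) — all W, so L
(5,1): →(2,1)(W), (4,0)(W) — all W, so L
(5,5): →(2,5)(W), (5,2)(W), (4,4)(W) — all W, so L
(5,6): →(2,6)(W), (5,3)(W), (4,5)(W) — all W, so L
(5,7): →(2,7)(W), (5,4)(W), (4,6)(W) — all W, so L
(6,0): →(3,0)(W) only, which is W, so L
(6,1): →(3,1)(W), (5,0)(W) — all W, so L
(6,5): →(3,5)(W), (6,2)(W), (5,4)(W) — all W, so L
(7,0): →(4,0)(W) only, which is W, so L
(7,4): →(4,4)(W), (7,1)(W), (6,3)(W) — all W, so L
(7,5): →(4,5)(W), (7,2)(W), (6,4)(W) — all W, so L
(8,0): →(5,0)(W) only, which is W, so L
(8,2): →(5,2)(W), (7,1)(W) — all W, so L
(8,4): →(5,4)(W), (8,1)(W), (7,3)(W) — all W, so L
Every other cell has at least one move into one of the L cells above, so it is W.
L cells per row: a=0: 5, a=1: 4, a=2: 3, a=3: 1, a=4: 4, a=5: 4, a=6: 3, a=7: 3, a=8: 3; total 30.

30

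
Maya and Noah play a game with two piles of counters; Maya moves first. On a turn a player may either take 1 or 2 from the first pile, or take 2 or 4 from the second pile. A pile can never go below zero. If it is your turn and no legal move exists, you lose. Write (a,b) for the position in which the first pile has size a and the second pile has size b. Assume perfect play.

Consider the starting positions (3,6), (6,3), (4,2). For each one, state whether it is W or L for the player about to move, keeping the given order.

Use the standard recursion: the mover loses at a terminal position; elsewhere, the mover wins exactly when some move hands the opponent an L position.
No move ever increases a pile, so every position that can arise here has a ≤ 6 and b ≤ 6; it is enough to label the cells with 0 ≤ a ≤ 6 and 0 ≤ b ≤ 6.
Every move lowers a or b (never raises either), so fill the grid row by row in increasing a, and left to right within a row: each cell's successors are then already labelled.
      b=0  b=1  b=2  b=3  b=4  b=5  b=6
a=0:    L    L    W    W    W    W    L
a=1:    W    W    L    L    W    W    W
a=2:    W    W    W    W    L    L    W
a=3:    L    L    W    W    W    W    L
a=4:    W    W    L    L    W    W    W
a=5:    W    W    W    W    L    L    W
a=6:    L    L    W    W    W    W    L
Cells with no legal move (terminal, hence L): (0,0), (0,1).
The remaining L cells, each justified by listing all of its moves:
(0,6): L (options (0,4)(W), (0,2)(W) are all W)
(1,2): L (options (0,2)(W), (1,0)(W) are all W)
(1,3): L (options (0,3)(W), (1,1)(W) are all W)
(2,4): L (options (1,4)(W), (0,4)(W), (2,2)(W), (2,0)(W) are all W)
(2,5): L (options (1,5)(W), (0,5)(W), (2,3)(W), (2,1)(W) are all W)
(3,0): L (options (2,0)(W), (1,0)(W) are all W)
(3,1): L (options (2,1)(W), (1,1)(W) are all W)
(3,6): L (options (2,6)(W), (1,6)(W), (3,4)(W), (3,2)(W) are all W)
(4,2): L (options (3,2)(W), (2,2)(W), (4,0)(W) are all W)
(4,3): L (options (3,3)(W), (2,3)(W), (4,1)(W) are all W)
(5,4): L (options (4,4)(W), (3,4)(W), (5,2)(W), (5,0)(W) are all W)
(5,5): L (options (4,5)(W), (3,5)(W), (5,3)(W), (5,1)(W) are all W)
(6,0): L (options (5,0)(W), (4,0)(W) are all W)
(6,1): L (options (5,1)(W), (4,1)(W) are all W)
(6,6): L (options (5,6)(W), (4,6)(W), (6,4)(W), (6,2)(W) are all W)
Every other cell has at least one move into one of the L cells above, so it is W.
(3,6): one of the L cells justified above, so L
(6,3): the move to (4,3) reaches an L cell, so W
(4,2): one of the L cells justified above, so L

(3,6): L, (6,3): W, (4,2): L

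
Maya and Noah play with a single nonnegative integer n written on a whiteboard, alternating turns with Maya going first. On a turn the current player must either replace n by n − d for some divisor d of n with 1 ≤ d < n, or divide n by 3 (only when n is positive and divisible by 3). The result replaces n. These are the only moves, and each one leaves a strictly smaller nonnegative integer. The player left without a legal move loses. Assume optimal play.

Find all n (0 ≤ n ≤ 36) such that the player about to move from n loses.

0, 1, 4, 7, 9, 11, 13, 15, 17, 19, 23, 25, 28, 31, 36

Use the standard recursion: the mover loses at a terminal position; elsewhere, the mover wins exactly when some move hands the opponent an L position.
n=0: no move → L
n=1: no move → L
n=2: reaches L-position 1 → W
n=3: reaches L-position 1 → W
n=4: only reaches 2(W), 3(W), all W → L
n=5: reaches L-position 4 → W
n=6: reaches L-position 4 → W
n=7: only reaches 6(W), which is W → L
n=8: reaches L-position 4 → W
n=9: only reaches 3(W), 6(W), 8(W), all W → L
n=10: reaches L-position 9 → W
n=11: only reaches 10(W), which is W → L
n=12: reaches L-position 4 → W
n=13: only reaches 12(W), which is W → L
n=14: reaches L-position 7 → W
n=15: only reaches 5(W), 10(W), 12(W), 14(W), all W → L
n=16: reaches L-position 15 → W
n=17: only reaches 16(W), which is W → L
n=18: reaches L-position 9 → W
n=19: only reaches 18(W), which is W → L
n=20: reaches L-position 15 → W
n=21: reaches L-position 7 → W
n=22: reaches L-position 11 → W
n=23: only reaches 22(W), which is W → L
n=24: reaches L-position 23 → W
n=25: only reaches 20(W), 24(W), all W → L
n=26: reaches L-position 13 → W
n=27: reaches L-position 9 → W
n=28: only reaches 14(W), 21(W), 24(W), 26(W), 27(W), all W → L
n=29: reaches L-position 28 → W
n=30: reaches L-position 15 → W
n=31: only reaches 30(W), which is W → L
n=32: reaches L-position 28 → W
n=33: reaches L-position 11 → W
n=34: reaches L-position 17 → W
n=35: reaches L-position 28 → W
n=36: only reaches 12(W), 18(W), 24(W), 27(W), 30(W), 32(W), 33(W), 34(W), 35(W), all W → L
The losing starting values of n are exactly the entries labelled L in this table (15 of them).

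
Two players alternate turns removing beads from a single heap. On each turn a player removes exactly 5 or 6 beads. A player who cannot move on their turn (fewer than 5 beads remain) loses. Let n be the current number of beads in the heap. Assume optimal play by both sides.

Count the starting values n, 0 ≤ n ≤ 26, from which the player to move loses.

15

Label each position W (a win for the player to move) or L (a loss). A position with no legal move is L; any other position is W exactly when some move reaches an L, and L when every move reaches a W.
n=0: no move → L
n=1: no move → L
n=2: no move → L
n=3: no move → L
n=4: no move → L
n=5: reaches L-position 0 → W
n=6: reaches L-position 1 → W
n=7: reaches L-position 2 → W
n=8: reaches L-position 3 → W
n=9: reaches L-position 4 → W
n=10: reaches L-position 4 → W
n=11: only reaches 6(W), 5(W), all W → L
n=12: only reaches 7(W), 6(W), all W → L
n=13: only reaches 8(W), 7(W), all W → L
n=14: only reaches 9(W), 8(W), all W → L
n=15: only reaches 10(W), 9(W), all W → L
n=16: reaches L-position 11 → W
n=17: reaches L-position 12 → W
n=18: reaches L-position 13 → W
n=19: reaches L-position 14 → W
n=20: reaches L-position 15 → W
n=21: reaches L-position 15 → W
n=22: only reaches 17(W), 16(W), all W → L
n=23: only reaches 18(W), 17(W), all W → L
n=24: only reaches 19(W), 18(W), all W → L
n=25: only reaches 20(W), 19(W), all W → L
n=26: only reaches 21(W), 20(W), all W → L
L entries with 0 ≤ n ≤ 26: n = 0, 1, 2, 3, 4, 11, 12, 13, 14, 15, 22, 23, 24, 25, 26; that makes 15.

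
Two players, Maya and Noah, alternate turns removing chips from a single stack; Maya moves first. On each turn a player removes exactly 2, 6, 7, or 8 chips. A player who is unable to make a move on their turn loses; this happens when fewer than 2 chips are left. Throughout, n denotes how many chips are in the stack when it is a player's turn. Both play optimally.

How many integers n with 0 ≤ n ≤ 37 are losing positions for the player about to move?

12

Build the W/L table. Terminal = L. A non-terminal position is W if it has a move to some L; otherwise it is L.
n=0: no move → L
n=1: no move → L
n=2: can move to 0, which is L ⇒ W
n=3: can move to 1, which is L ⇒ W
n=4: the only move is to 2(W), a W ⇒ L
n=5: the only move is to 3(W), a W ⇒ L
n=6: can move to 4, which is L ⇒ W
n=7: can move to 5, which is L ⇒ W
n=8: can move to 1, which is L ⇒ W
n=9: can move to 1, which is L ⇒ W
n=10: can move to 4, which is L ⇒ W
n=11: can move to 5, which is L ⇒ W
n=12: can move to 5, which is L ⇒ W
n=13: can move to 5, which is L ⇒ W
n=14: moves to 12(W), 8(W), 7(W), 6(W); every one is W ⇒ L
n=15: moves to 13(W), 9(W), 8(W), 7(W); every one is W ⇒ L
n=16: can move to 14, which is L ⇒ W
n=17: can move to 15, which is L ⇒ W
n=18: moves to 16(W), 12(W), 11(W), 10(W); every one is W ⇒ L
n=19: moves to 17(W), 13(W), 12(W), 11(W); every one is W ⇒ L
n=20: can move to 18, which is L ⇒ W
n=21: can move to 19, which is L ⇒ W
n=22: can move to 15, which is L ⇒ W
n=23: can move to 15, which is L ⇒ W
n=24: can move to 18, which is L ⇒ W
n=25: can move to 19, which is L ⇒ W
n=26: can move to 19, which is L ⇒ W
n=27: can move to 19, which is L ⇒ W
n=28: moves to 26(W), 22(W), 21(W), 20(W); every one is W ⇒ L
n=29: moves to 27(W), 23(W), 22(W), 21(W); every one is W ⇒ L
n=30: can move to 28, which is L ⇒ W
n=31: can move to 29, which is L ⇒ W
n=32: moves to 30(W), 26(W), 25(W), 24(W); every one is W ⇒ L
n=33: moves to 31(W), 27(W), 26(W), 25(W); every one is W ⇒ L
n=34: can move to 32, which is L ⇒ W
n=35: can move to 33, which is L ⇒ W
n=36: can move to 29, which is L ⇒ W
n=37: can move to 29, which is L ⇒ W
L entries with 0 ≤ n ≤ 37: n = 0, 1, 4, 5, 14, 15, 18, 19, 28, 29, 32, 33; that makes 12.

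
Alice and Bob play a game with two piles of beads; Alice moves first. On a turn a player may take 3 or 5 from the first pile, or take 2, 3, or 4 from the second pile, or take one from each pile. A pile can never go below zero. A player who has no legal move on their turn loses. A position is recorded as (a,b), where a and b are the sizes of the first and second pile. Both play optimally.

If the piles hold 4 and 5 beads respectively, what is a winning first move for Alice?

Move to (1,5).

Use the standard recursion: the mover loses at a terminal position; elsewhere, the mover wins exactly when some move hands the opponent an L position.
No move ever increases a pile, so every position that can arise here has a ≤ 4 and b ≤ 5; it is enough to label the cells with 0 ≤ a ≤ 4 and 0 ≤ b ≤ 5.
Every move lowers a or b (never raises either), so fill the grid row by row in increasing a, and left to right within a row: each cell's successors are then already labelled.
      b=0  b=1  b=2  b=3  b=4  b=5
a=0:    L    L    W    W    W    W
a=1:    L    W    W    W    W    L
a=2:    L    W    W    W    W    L
a=3:    W    W    L    L    W    W
a=4:    W    L    L    W    W    W
Cells with no legal move (terminal, hence L): (0,0), (0,1), (1,0), (2,0).
The remaining L cells, each justified by listing all of its moves:
(1,5): →(1,3)(W), (1,2)(W), (1,1)(W), (0,4)(W) — all W, so L
(2,5): →(2,3)(W), (2,2)(W), (2,1)(W), (1,4)(W) — all W, so L
(3,2): →(0,2)(W), (3,0)(W), (2,1)(W) — all W, so L
(3,3): →(0,3)(W), (3,1)(W), (3,0)(W), (2,2)(W) — all W, so L
(4,1): →(1,1)(W), (3,0)(W) — all W, so L
(4,2): →(1,2)(W), (4,0)(W), (3,1)(W) — all W, so L
Every other cell has at least one move into one of the L cells above, so it is W.
From (4,5), the L positions reachable in one move are: (1,5), (4,2), (4,1). Any move reaching one of these is winning.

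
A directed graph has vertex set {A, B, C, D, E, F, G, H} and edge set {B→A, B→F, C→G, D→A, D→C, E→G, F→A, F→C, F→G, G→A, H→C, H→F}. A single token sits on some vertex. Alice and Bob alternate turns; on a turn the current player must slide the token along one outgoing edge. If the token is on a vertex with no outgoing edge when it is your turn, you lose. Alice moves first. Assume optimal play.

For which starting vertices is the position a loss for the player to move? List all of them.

A, C, E

Build the W/L table. Terminal = L. A non-terminal position is W if it has a move to some L; otherwise it is L.
Every edge goes from a vertex to one that appears earlier in the order A, G, C, F, D, E, H, B, so processing vertices in that order labels each vertex after all of its successors.
A: no outgoing edge → L
G: →A(L), so W
C: →G(W) only, which is W, so L
F: →C(L), so W
D: →C(L), so W
E: →G(W) only, which is W, so L
H: →C(L), so W
B: →A(L), so W
Reading off the rows marked L gives the requested list; there are 3 such vertices.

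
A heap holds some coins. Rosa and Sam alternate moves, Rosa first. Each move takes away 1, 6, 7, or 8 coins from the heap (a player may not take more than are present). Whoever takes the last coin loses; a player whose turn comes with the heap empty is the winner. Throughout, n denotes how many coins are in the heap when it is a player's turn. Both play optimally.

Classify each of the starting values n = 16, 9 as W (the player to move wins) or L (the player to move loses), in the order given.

16: L, 9: W

Use the standard recursion: the mover wins at a terminal position; elsewhere, the mover wins exactly when some move hands the opponent an L position.
n=0: no move; the opponent has just taken the last coin and therefore loses → W
n=1: L (sole option 0(W) is W)
n=2: W (go to 1, an L position)
n=3: L (sole option 2(W) is W)
n=4: W (go to 3, an L position)
n=5: L (sole option 4(W) is W)
n=6: W (go to 5, an L position)
n=7: W (go to 1, an L position)
n=8: W (go to 1, an L position)
n=9: W (go to 3, an L position)
n=10: W (go to 3, an L position)
n=11: W (go to 5, an L position)
n=12: W (go to 5, an L position)
n=13: W (go to 5, an L position)
n=14: L (options 13(W), 8(W), 7(W), 6(W) are all W)
n=15: W (go to 14, an L position)
n=16: L (options 15(W), 10(W), 9(W), 8(W) are all W)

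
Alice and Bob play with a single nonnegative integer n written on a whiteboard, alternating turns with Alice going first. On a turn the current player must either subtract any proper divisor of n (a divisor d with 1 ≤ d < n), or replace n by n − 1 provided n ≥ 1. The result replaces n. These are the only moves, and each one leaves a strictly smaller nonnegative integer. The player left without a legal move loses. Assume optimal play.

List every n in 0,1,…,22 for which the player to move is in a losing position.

Use the standard recursion: the mover loses at a terminal position; elsewhere, the mover wins exactly when some move hands the opponent an L position.
n=0: no move → L
n=1: can move to 0, which is L ⇒ W
n=2: the only move is to 1(W), a W ⇒ L
n=3: can move to 2, which is L ⇒ W
n=4: can move to 2, which is L ⇒ W
n=5: the only move is to 4(W), a W ⇒ L
n=6: can move to 5, which is L ⇒ W
n=7: the only move is to 6(W), a W ⇒ L
n=8: can move to 7, which is L ⇒ W
n=9: moves to 6(W), 8(W); every one is W ⇒ L
n=10: can move to 5, which is L ⇒ W
n=11: the only move is to 10(W), a W ⇒ L
n=12: can move to 9, which is L ⇒ W
n=13: the only move is to 12(W), a W ⇒ L
n=14: can move to 7, which is L ⇒ W
n=15: moves to 10(W), 12(W), 14(W); every one is W ⇒ L
n=16: can move to 15, which is L ⇒ W
n=17: the only move is to 16(W), a W ⇒ L
n=18: can move to 9, which is L ⇒ W
n=19: the only move is to 18(W), a W ⇒ L
n=20: can move to 15, which is L ⇒ W
n=21: moves to 14(W), 18(W), 20(W); every one is W ⇒ L
n=22: can move to 11, which is L ⇒ W
Reading off the rows marked L gives the requested list; there are 11 such values of n.

0, 2, 5, 7, 9, 11, 13, 15, 17, 19, 21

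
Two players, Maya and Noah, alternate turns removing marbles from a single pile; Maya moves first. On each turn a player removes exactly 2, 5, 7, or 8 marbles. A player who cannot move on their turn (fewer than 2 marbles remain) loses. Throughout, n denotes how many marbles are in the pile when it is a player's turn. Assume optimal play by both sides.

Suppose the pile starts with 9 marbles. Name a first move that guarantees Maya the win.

Remove 5, leaving 4.

Positions with no move are L. A position that does have a move is losing for the player to move precisely when every available move leads to a winning position for the opponent. Fill in the labels:
n=0: no move → L
n=1: no move → L
n=2: →0(L), so W
n=3: →1(L), so W
n=4: →2(W) only, which is W, so L
n=5: →0(L), so W
n=6: →4(L), so W
n=7: →0(L), so W
n=8: →1(L), so W
n=9: →4(L), so W
From 9, the L positions reachable in one move are: 4, 1. Any move reaching one of these is winning.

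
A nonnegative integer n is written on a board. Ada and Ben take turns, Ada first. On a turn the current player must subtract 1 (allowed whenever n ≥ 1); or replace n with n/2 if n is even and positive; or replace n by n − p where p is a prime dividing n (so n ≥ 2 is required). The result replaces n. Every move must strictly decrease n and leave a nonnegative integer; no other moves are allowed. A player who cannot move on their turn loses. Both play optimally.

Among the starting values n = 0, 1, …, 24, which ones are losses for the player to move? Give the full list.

0, 4, 9, 14, 20, 24

Classify positions by backward induction: terminal positions (no move available) are L. From any other position, the mover wins iff some move reaches an L.
n=0: no move → L
n=1: W (go to 0, an L position)
n=2: W (go to 0, an L position)
n=3: W (go to 0, an L position)
n=4: L (options 2(W), 3(W) are all W)
n=5: W (go to 0, an L position)
n=6: W (go to 4, an L position)
n=7: W (go to 0, an L position)
n=8: W (go to 4, an L position)
n=9: L (options 6(W), 8(W) are all W)
n=10: W (go to 9, an L position)
n=11: W (go to 0, an L position)
n=12: W (go to 9, an L position)
n=13: W (go to 0, an L position)
n=14: L (options 7(W), 12(W), 13(W) are all W)
n=15: W (go to 14, an L position)
n=16: W (go to 14, an L position)
n=17: W (go to 0, an L position)
n=18: W (go to 9, an L position)
n=19: W (go to 0, an L position)
n=20: L (options 10(W), 15(W), 18(W), 19(W) are all W)
n=21: W (go to 14, an L position)
n=22: W (go to 20, an L position)
n=23: W (go to 0, an L position)
n=24: L (options 12(W), 21(W), 22(W), 23(W) are all W)
The losing starting values of n are exactly the entries labelled L in this table (6 of them).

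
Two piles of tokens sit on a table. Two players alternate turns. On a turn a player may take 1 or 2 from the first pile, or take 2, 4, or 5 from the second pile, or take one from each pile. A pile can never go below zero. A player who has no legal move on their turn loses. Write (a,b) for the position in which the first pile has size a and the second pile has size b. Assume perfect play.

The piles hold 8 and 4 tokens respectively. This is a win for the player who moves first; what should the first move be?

Classify positions by backward induction: terminal positions (no move available) are L. From any other position, the mover wins iff some move reaches an L.
No move ever increases a pile, so every position that can arise here has a ≤ 8 and b ≤ 4; it is enough to label the cells with 0 ≤ a ≤ 8 and 0 ≤ b ≤ 4.
Every move lowers a or b (never raises either), so fill the grid row by row in increasing a, and left to right within a row: each cell's successors are then already labelled.
      b=0  b=1  b=2  b=3  b=4
a=0:    L    L    W    W    W
a=1:    W    W    W    L    L
a=2:    W    W    L    W    W
a=3:    L    L    W    W    W
a=4:    W    W    W    L    L
a=5:    W    W    L    W    W
a=6:    L    L    W    W    W
a=7:    W    W    W    L    L
a=8:    W    W    L    W    W
Cells with no legal move (terminal, hence L): (0,0), (0,1).
The remaining L cells, each justified by listing all of its moves:
(1,3): moves to (0,3)(W), (1,1)(W), (0,2)(W); every one is W ⇒ L
(1,4): moves to (0,4)(W), (1,2)(W), (1,0)(W), (0,3)(W); every one is W ⇒ L
(2,2): moves to (1,2)(W), (0,2)(W), (2,0)(W), (1,1)(W); every one is W ⇒ L
(3,0): moves to (2,0)(W), (1,0)(W); every one is W ⇒ L
(3,1): moves to (2,1)(W), (1,1)(W), (2,0)(W); every one is W ⇒ L
(4,3): moves to (3,3)(W), (2,3)(W), (4,1)(W), (3,2)(W); every one is W ⇒ L
(4,4): moves to (3,4)(W), (2,4)(W), (4,2)(W), (4,0)(W), (3,3)(W); every one is W ⇒ L
(5,2): moves to (4,2)(W), (3,2)(W), (5,0)(W), (4,1)(W); every one is W ⇒ L
(6,0): moves to (5,0)(W), (4,0)(W); every one is W ⇒ L
(6,1): moves to (5,1)(W), (4,1)(W), (5,0)(W); every one is W ⇒ L
(7,3): moves to (6,3)(W), (5,3)(W), (7,1)(W), (6,2)(W); every one is W ⇒ L
(7,4): moves to (6,4)(W), (5,4)(W), (7,2)(W), (7,0)(W), (6,3)(W); every one is W ⇒ L
(8,2): moves to (7,2)(W), (6,2)(W), (8,0)(W), (7,1)(W); every one is W ⇒ L
Every other cell has at least one move into one of the L cells above, so it is W.
From (8,4), the L positions reachable in one move are: (7,4), (8,2), (7,3). Any move reaching one of these is winning.

Move to (7,4).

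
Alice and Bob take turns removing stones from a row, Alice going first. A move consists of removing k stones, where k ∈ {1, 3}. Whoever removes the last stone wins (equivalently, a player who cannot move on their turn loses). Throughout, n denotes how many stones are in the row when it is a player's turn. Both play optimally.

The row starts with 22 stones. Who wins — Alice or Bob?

Bob wins.

Positions with no move are L. A position that does have a move is losing for the player to move precisely when every available move leads to a winning position for the opponent. Fill in the labels:
n=0: no move → L
n=1: can move to 0, which is L ⇒ W
n=2: the only move is to 1(W), a W ⇒ L
n=3: can move to 2, which is L ⇒ W
n=4: moves to 3(W), 1(W); every one is W ⇒ L
n=5: can move to 4, which is L ⇒ W
n=6: moves to 5(W), 3(W); every one is W ⇒ L
n=7: can move to 6, which is L ⇒ W
n=8: moves to 7(W), 5(W); every one is W ⇒ L
n=9: can move to 8, which is L ⇒ W
n=10: moves to 9(W), 7(W); every one is W ⇒ L
n=11: can move to 10, which is L ⇒ W
n=12: moves to 11(W), 9(W); every one is W ⇒ L
n=13: can move to 12, which is L ⇒ W
n=14: moves to 13(W), 11(W); every one is W ⇒ L
n=15: can move to 14, which is L ⇒ W
n=16: moves to 15(W), 13(W); every one is W ⇒ L
n=17: can move to 16, which is L ⇒ W
n=18: moves to 17(W), 15(W); every one is W ⇒ L
n=19: can move to 18, which is L ⇒ W
n=20: moves to 19(W), 17(W); every one is W ⇒ L
n=21: can move to 20, which is L ⇒ W
n=22: moves to 21(W), 19(W); every one is W ⇒ L
The starting position 22 is L: whatever Alice does, the opponent receives a W position.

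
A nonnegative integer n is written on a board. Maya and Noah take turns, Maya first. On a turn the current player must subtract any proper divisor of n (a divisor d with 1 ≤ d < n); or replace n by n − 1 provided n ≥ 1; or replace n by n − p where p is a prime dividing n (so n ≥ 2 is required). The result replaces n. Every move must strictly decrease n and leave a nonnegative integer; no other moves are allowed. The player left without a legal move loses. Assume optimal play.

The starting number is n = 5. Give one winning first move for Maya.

Move to 0.

Work bottom-up. With no move the player to move loses. Otherwise the position is W if at least one move leads to an L position for the opponent, and L if every move leads to a W.
n=0: no move → L
n=1: W (go to 0, an L position)
n=2: W (go to 0, an L position)
n=3: W (go to 0, an L position)
n=4: L (options 2(W), 3(W) are all W)
n=5: W (go to 0, an L position)
From 5, the L positions reachable in one move are: 0, 4. Any move reaching one of these is winning.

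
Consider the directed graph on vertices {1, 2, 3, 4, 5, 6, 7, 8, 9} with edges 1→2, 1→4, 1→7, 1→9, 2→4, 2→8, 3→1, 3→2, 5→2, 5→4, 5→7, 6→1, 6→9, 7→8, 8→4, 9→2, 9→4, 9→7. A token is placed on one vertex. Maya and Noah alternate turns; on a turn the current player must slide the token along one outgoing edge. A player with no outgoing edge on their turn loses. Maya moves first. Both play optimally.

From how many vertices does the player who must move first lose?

Work bottom-up. With no move the player to move loses. Otherwise the position is W if at least one move leads to an L position for the opponent, and L if every move leads to a W.
Every edge goes from a vertex to one that appears earlier in the order 4, 8, 2, 7, 9, 1, 3, 6, 5, so processing vertices in that order labels each vertex after all of its successors.
4: no outgoing edge → L
8: W (go to 4, an L position)
2: W (go to 4, an L position)
7: L (sole option 8(W) is W)
9: W (go to 7, an L position)
1: W (go to 7, an L position)
3: L (options 1(W), 2(W) are all W)
6: L (options 1(W), 9(W) are all W)
5: W (go to 7, an L position)
The L vertices are 3, 4, 6, 7; that is 4 in all.

4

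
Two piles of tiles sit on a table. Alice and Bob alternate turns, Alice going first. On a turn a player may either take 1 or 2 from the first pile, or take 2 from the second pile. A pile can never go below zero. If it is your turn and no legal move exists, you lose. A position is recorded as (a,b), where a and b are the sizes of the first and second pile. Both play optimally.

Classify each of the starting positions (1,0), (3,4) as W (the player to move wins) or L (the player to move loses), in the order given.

Label each position W (a win for the player to move) or L (a loss). A position with no legal move is L; any other position is W exactly when some move reaches an L, and L when every move reaches a W.
No move ever increases a pile, so every position that can arise here has a ≤ 3 and b ≤ 4; it is enough to label the cells with 0 ≤ a ≤ 3 and 0 ≤ b ≤ 4.
Every move lowers a or b (never raises either), so fill the grid row by row in increasing a, and left to right within a row: each cell's successors are then already labelled.
      b=0  b=1  b=2  b=3  b=4
a=0:    L    L    W    W    L
a=1:    W    W    L    L    W
a=2:    W    W    W    W    W
a=3:    L    L    W    W    L
Cells with no legal move (terminal, hence L): (0,0), (0,1).
The remaining L cells, each justified by listing all of its moves:
(0,4): L (sole option (0,2)(W) is W)
(1,2): L (options (0,2)(W), (1,0)(W) are all W)
(1,3): L (options (0,3)(W), (1,1)(W) are all W)
(3,0): L (options (2,0)(W), (1,0)(W) are all W)
(3,1): L (options (2,1)(W), (1,1)(W) are all W)
(3,4): L (options (2,4)(W), (1,4)(W), (3,2)(W) are all W)
Every other cell has at least one move into one of the L cells above, so it is W.
(1,0): the move to (0,0) reaches an L cell, so W
(3,4): one of the L cells justified above, so L

(1,0): W, (3,4): L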